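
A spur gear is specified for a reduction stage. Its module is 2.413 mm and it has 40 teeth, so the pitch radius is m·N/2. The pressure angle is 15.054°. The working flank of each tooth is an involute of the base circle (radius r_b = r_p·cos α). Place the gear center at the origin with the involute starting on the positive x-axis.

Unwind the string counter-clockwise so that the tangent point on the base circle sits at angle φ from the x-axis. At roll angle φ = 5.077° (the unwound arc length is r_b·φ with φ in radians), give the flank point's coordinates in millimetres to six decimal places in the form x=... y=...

pitch radius r_p = m·N/2 = 2.413·40/2 = 48.260000
base radius r_b = r_p·cos α = 48.260000·cos 15.054° = 46.603788
roll angle φ = 5.077° = 0.08861037 rad
x = r_b·(cos φ + φ·sin φ) = 46.603788·(0.99607667 + 0.08861037·0.08849445) = 46.786390
y = r_b·(sin φ − φ·cos φ) = 46.603788·(0.08849445 − 0.08861037·0.99607667) = 0.010800

x=46.786390 y=0.010800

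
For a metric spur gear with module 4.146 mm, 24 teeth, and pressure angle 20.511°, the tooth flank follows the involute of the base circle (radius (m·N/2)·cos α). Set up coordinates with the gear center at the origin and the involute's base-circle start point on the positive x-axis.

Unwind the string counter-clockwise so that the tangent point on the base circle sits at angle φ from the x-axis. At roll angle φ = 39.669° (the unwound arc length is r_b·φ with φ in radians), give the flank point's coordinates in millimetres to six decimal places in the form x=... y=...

x=56.463255 y=4.912119

pitch radius r_p = m·N/2 = 4.146·24/2 = 49.752000
base radius r_b = r_p·cos α = 49.752000·cos 20.511° = 46.597969
roll angle φ = 39.669° = 0.69235466 rad
x = r_b·(cos φ + φ·sin φ) = 46.597969·(0.76974505 + 0.69235466·0.63835144) = 56.463255
y = r_b·(sin φ − φ·cos φ) = 46.597969·(0.63835144 − 0.69235466·0.76974505) = 4.912119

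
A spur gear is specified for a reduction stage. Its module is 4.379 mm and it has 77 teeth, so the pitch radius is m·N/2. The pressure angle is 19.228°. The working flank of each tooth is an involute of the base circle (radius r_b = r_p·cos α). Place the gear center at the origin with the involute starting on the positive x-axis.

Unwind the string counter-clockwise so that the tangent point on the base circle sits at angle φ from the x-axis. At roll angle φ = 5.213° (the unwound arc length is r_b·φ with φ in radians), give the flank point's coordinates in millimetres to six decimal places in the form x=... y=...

pitch radius r_p = m·N/2 = 4.379·77/2 = 168.591500
base radius r_b = r_p·cos α = 168.591500·cos 19.228° = 159.186715
roll angle φ = 5.213° = 0.09098401 rad
x = r_b·(cos φ + φ·sin φ) = 159.186715·(0.99586381 + 0.09098401·0.09085854) = 159.844233
y = r_b·(sin φ − φ·cos φ) = 159.186715·(0.09085854 − 0.09098401·0.99586381) = 0.039932

x=159.844233 y=0.039932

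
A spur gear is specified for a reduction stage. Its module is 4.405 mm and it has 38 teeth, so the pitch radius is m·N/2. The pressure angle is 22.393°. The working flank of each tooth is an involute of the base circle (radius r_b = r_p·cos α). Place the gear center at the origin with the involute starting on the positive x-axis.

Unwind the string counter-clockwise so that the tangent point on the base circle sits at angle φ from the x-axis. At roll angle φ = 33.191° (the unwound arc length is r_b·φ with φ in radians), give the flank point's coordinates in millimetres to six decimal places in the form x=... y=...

pitch radius r_p = m·N/2 = 4.405·38/2 = 83.695000
base radius r_b = r_p·cos α = 83.695000·cos 22.393° = 77.383776
roll angle φ = 33.191° = 0.57929223 rad
x = r_b·(cos φ + φ·sin φ) = 77.383776·(0.83685031 + 0.57929223·0.54743178) = 89.298811
y = r_b·(sin φ − φ·cos φ) = 77.383776·(0.54743178 − 0.57929223·0.83685031) = 4.848163

x=89.298811 y=4.848163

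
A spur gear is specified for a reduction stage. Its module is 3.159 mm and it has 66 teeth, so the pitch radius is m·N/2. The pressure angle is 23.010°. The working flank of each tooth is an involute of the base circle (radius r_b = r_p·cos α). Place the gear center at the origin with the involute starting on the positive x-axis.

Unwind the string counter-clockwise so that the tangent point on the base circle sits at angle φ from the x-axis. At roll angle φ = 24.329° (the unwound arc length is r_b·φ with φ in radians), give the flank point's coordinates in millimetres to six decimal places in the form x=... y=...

pitch radius r_p = m·N/2 = 3.159·66/2 = 104.247000
base radius r_b = r_p·cos α = 104.247000·cos 23.010° = 95.952759
roll angle φ = 24.329° = 0.42462115 rad
x = r_b·(cos φ + φ·sin φ) = 95.952759·(0.91119487 + 0.42462115·0.41197561) = 104.217019
y = r_b·(sin φ − φ·cos φ) = 95.952759·(0.41197561 − 0.42462115·0.91119487) = 2.404863

x=104.217019 y=2.404863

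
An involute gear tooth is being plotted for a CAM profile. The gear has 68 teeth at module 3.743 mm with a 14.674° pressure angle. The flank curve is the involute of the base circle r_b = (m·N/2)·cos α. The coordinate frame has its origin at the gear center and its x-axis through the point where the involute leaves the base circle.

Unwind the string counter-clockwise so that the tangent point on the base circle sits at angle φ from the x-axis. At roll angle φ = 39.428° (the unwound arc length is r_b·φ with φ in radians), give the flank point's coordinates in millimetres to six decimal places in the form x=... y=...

pitch radius r_p = m·N/2 = 3.743·68/2 = 127.262000
base radius r_b = r_p·cos α = 127.262000·cos 14.674° = 123.111071
roll angle φ = 39.428° = 0.68814842 rad
x = r_b·(cos φ + φ·sin φ) = 123.111071·(0.77242329 + 0.68814842·0.63510807) = 148.899381
y = r_b·(sin φ − φ·cos φ) = 123.111071·(0.63510807 − 0.68814842·0.77242329) = 12.750146

x=148.899381 y=12.750146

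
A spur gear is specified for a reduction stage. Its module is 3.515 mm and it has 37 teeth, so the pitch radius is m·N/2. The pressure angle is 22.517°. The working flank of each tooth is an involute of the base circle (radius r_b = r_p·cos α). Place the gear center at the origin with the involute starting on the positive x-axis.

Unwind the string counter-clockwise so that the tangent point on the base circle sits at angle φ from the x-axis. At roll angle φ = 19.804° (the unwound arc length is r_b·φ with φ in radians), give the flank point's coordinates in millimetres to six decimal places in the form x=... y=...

pitch radius r_p = m·N/2 = 3.515·37/2 = 65.027500
base radius r_b = r_p·cos α = 65.027500·cos 22.517° = 60.070190
roll angle φ = 19.804° = 0.34564501 rad
x = r_b·(cos φ + φ·sin φ) = 60.070190·(0.94085712 + 0.34564501·0.33880361) = 63.552032
y = r_b·(sin φ − φ·cos φ) = 60.070190·(0.33880361 − 0.34564501·0.94085712) = 0.817017

x=63.552032 y=0.817017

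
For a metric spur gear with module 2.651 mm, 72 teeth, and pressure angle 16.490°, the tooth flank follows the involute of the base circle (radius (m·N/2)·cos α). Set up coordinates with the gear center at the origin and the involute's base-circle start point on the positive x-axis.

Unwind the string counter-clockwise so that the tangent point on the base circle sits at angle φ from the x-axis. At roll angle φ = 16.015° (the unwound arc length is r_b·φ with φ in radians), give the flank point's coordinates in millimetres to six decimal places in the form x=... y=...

x=95.015917 y=0.660947

pitch radius r_p = m·N/2 = 2.651·72/2 = 95.436000
base radius r_b = r_p·cos α = 95.436000·cos 16.490° = 91.510650
roll angle φ = 16.015° = 0.27951448 rad
x = r_b·(cos φ + φ·sin φ) = 91.510650·(0.96118950 + 0.27951448·0.27588900) = 95.015917
y = r_b·(sin φ − φ·cos φ) = 91.510650·(0.27588900 − 0.27951448·0.96118950) = 0.660947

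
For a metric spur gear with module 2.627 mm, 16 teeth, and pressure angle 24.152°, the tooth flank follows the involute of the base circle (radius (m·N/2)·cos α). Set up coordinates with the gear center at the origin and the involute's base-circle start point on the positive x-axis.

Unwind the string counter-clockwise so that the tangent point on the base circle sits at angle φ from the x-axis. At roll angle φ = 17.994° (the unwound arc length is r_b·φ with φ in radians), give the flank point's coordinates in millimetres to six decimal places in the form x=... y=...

pitch radius r_p = m·N/2 = 2.627·16/2 = 21.016000
base radius r_b = r_p·cos α = 21.016000·cos 24.152° = 19.176327
roll angle φ = 17.994° = 0.31405455 rad
x = r_b·(cos φ + φ·sin φ) = 19.176327·(0.95108887 + 0.31405455·0.30891740) = 20.098819
y = r_b·(sin φ − φ·cos φ) = 19.176327·(0.30891740 − 0.31405455·0.95108887) = 0.196051

x=20.098819 y=0.196051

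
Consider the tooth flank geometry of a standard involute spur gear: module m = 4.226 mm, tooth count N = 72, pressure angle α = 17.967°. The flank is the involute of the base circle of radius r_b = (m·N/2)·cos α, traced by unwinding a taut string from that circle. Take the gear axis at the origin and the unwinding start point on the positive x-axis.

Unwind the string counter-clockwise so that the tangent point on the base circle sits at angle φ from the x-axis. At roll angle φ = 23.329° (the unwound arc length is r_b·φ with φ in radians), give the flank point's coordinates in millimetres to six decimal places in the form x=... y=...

pitch radius r_p = m·N/2 = 4.226·72/2 = 152.136000
base radius r_b = r_p·cos α = 152.136000·cos 17.967° = 144.716987
roll angle φ = 23.329° = 0.40716786 rad
x = r_b·(cos φ + φ·sin φ) = 144.716987·(0.91824606 + 0.40716786·0.39601032) = 156.220358
y = r_b·(sin φ − φ·cos φ) = 144.716987·(0.39601032 − 0.40716786·0.91824606) = 3.202592

x=156.220358 y=3.202592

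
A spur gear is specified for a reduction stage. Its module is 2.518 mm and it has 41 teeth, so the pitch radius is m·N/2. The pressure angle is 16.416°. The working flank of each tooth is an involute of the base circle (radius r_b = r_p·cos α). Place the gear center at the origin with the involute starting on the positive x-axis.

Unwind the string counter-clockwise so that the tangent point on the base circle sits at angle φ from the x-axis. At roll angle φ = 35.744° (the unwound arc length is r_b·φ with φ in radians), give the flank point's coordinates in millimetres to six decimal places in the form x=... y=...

x=58.232650 y=3.853520

pitch radius r_p = m·N/2 = 2.518·41/2 = 51.619000
base radius r_b = r_p·cos α = 51.619000·cos 16.416° = 49.514756
roll angle φ = 35.744° = 0.62385049 rad
x = r_b·(cos φ + φ·sin φ) = 49.514756·(0.81163516 + 0.62385049·0.58416467) = 58.232650
y = r_b·(sin φ − φ·cos φ) = 49.514756·(0.58416467 − 0.62385049·0.81163516) = 3.853520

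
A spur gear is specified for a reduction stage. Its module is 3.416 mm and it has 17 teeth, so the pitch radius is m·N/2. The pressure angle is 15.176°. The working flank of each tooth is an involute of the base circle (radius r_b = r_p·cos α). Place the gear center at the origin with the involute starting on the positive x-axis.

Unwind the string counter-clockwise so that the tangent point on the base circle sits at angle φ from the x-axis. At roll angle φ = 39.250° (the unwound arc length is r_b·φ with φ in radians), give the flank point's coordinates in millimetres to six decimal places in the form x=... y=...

pitch radius r_p = m·N/2 = 3.416·17/2 = 29.036000
base radius r_b = r_p·cos α = 29.036000·cos 15.176° = 28.023405
roll angle φ = 39.250° = 0.68504173 rad
x = r_b·(cos φ + φ·sin φ) = 28.023405·(0.77439264 + 0.68504173·0.63270533) = 33.847291
y = r_b·(sin φ − φ·cos φ) = 28.023405·(0.63270533 − 0.68504173·0.77439264) = 2.864386

x=33.847291 y=2.864386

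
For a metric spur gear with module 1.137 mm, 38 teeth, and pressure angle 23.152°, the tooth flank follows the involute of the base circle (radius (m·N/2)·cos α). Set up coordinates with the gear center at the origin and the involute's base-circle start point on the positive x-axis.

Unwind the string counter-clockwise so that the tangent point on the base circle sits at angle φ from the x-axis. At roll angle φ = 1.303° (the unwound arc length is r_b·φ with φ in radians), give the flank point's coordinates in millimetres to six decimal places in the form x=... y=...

x=19.868339 y=0.000078

pitch radius r_p = m·N/2 = 1.137·38/2 = 21.603000
base radius r_b = r_p·cos α = 21.603000·cos 23.152° = 19.863203
roll angle φ = 1.303° = 0.02274164 rad
x = r_b·(cos φ + φ·sin φ) = 19.863203·(0.99974142 + 0.02274164·0.02273968) = 19.868339
y = r_b·(sin φ − φ·cos φ) = 19.863203·(0.02273968 − 0.02274164·0.99974142) = 0.000078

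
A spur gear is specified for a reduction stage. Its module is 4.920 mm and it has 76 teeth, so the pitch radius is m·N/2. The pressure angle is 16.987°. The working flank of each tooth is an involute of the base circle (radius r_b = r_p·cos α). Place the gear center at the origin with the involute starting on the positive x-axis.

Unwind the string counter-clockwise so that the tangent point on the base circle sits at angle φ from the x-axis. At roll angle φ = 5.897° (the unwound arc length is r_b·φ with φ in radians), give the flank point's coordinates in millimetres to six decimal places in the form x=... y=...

pitch radius r_p = m·N/2 = 4.920·76/2 = 186.960000
base radius r_b = r_p·cos α = 186.960000·cos 16.987° = 178.803135
roll angle φ = 5.897° = 0.10292207 rad
x = r_b·(cos φ + φ·sin φ) = 178.803135·(0.99470820 + 0.10292207·0.10274045) = 179.747655
y = r_b·(sin φ − φ·cos φ) = 178.803135·(0.10274045 − 0.10292207·0.99470820) = 0.064911

x=179.747655 y=0.064911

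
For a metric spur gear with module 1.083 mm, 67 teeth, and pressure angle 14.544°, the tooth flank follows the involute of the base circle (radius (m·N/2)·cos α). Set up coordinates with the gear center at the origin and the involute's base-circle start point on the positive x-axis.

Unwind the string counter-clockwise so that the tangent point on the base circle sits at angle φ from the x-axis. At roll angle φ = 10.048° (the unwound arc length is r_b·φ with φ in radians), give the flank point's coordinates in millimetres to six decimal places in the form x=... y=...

x=35.653772 y=0.062942

pitch radius r_p = m·N/2 = 1.083·67/2 = 36.280500
base radius r_b = r_p·cos α = 36.280500·cos 14.544° = 35.117894
roll angle φ = 10.048° = 0.17537068 rad
x = r_b·(cos φ + φ·sin φ) = 35.117894·(0.98466193 + 0.17537068·0.17447315) = 35.653772
y = r_b·(sin φ − φ·cos φ) = 35.117894·(0.17447315 − 0.17537068·0.98466193) = 0.062942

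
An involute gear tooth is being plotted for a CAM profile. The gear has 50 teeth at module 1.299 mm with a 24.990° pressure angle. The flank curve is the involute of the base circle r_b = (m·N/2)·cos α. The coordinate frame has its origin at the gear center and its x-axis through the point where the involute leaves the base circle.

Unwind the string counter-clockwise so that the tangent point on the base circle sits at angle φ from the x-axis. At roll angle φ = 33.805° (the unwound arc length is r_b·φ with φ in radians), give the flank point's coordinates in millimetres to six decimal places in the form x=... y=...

pitch radius r_p = m·N/2 = 1.299·50/2 = 32.475000
base radius r_b = r_p·cos α = 32.475000·cos 24.990° = 29.434740
roll angle φ = 33.805° = 0.59000855 rad
x = r_b·(cos φ + φ·sin φ) = 29.434740·(0.83093592 + 0.59000855·0.55636813) = 34.120688
y = r_b·(sin φ − φ·cos φ) = 29.434740·(0.55636813 − 0.59000855·0.83093592) = 1.945896

x=34.120688 y=1.945896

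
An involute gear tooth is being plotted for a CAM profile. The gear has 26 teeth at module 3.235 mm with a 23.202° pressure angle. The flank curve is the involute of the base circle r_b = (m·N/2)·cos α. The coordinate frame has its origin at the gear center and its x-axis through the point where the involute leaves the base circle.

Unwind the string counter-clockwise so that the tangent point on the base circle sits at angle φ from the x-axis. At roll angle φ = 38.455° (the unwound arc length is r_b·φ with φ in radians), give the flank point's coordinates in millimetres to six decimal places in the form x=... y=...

x=46.403526 y=3.722793

pitch radius r_p = m·N/2 = 3.235·26/2 = 42.055000
base radius r_b = r_p·cos α = 42.055000·cos 23.202° = 38.653658
roll angle φ = 38.455° = 0.67116636 rad
x = r_b·(cos φ + φ·sin φ) = 38.653658·(0.78309684 + 0.67116636·0.62189979) = 46.403526
y = r_b·(sin φ − φ·cos φ) = 38.653658·(0.62189979 − 0.67116636·0.78309684) = 3.722793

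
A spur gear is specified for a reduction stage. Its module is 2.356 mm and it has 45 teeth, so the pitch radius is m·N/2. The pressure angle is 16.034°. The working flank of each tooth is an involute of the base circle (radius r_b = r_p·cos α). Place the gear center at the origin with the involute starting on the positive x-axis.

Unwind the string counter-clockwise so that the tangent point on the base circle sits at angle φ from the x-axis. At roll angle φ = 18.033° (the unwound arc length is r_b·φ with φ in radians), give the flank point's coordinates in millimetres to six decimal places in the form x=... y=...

x=53.409055 y=0.524242

pitch radius r_p = m·N/2 = 2.356·45/2 = 53.010000
base radius r_b = r_p·cos α = 53.010000·cos 16.034° = 50.947803
roll angle φ = 18.033° = 0.31473522 rad
x = r_b·(cos φ + φ·sin φ) = 50.947803·(0.95087838 + 0.31473522·0.30956471) = 53.409055
y = r_b·(sin φ − φ·cos φ) = 50.947803·(0.30956471 − 0.31473522·0.95087838) = 0.524242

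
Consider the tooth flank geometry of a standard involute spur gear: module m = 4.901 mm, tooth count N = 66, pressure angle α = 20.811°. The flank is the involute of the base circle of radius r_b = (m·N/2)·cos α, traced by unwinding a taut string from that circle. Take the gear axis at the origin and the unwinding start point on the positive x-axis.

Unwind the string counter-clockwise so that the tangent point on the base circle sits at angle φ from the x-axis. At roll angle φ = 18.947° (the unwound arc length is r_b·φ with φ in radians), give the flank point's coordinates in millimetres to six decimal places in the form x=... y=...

pitch radius r_p = m·N/2 = 4.901·66/2 = 161.733000
base radius r_b = r_p·cos α = 161.733000·cos 20.811° = 151.181132
roll angle φ = 18.947° = 0.33068753 rad
x = r_b·(cos φ + φ·sin φ) = 151.181132·(0.94581933 + 0.33068753·0.32469339) = 159.222666
y = r_b·(sin φ − φ·cos φ) = 151.181132·(0.32469339 − 0.33068753·0.94581933) = 1.802491

x=159.222666 y=1.802491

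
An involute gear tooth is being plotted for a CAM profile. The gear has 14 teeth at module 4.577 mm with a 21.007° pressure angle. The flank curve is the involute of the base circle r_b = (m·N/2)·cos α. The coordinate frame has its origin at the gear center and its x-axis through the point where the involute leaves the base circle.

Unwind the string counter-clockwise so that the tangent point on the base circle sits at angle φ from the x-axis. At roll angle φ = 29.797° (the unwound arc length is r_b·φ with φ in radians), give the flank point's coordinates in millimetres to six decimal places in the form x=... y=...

x=33.684828 y=1.364731

pitch radius r_p = m·N/2 = 4.577·14/2 = 32.039000
base radius r_b = r_p·cos α = 32.039000·cos 21.007° = 29.909580
roll angle φ = 29.797° = 0.52005576 rad
x = r_b·(cos φ + φ·sin φ) = 29.909580·(0.86779147 + 0.52005576·0.49692852) = 33.684828
y = r_b·(sin φ − φ·cos φ) = 29.909580·(0.49692852 − 0.52005576·0.86779147) = 1.364731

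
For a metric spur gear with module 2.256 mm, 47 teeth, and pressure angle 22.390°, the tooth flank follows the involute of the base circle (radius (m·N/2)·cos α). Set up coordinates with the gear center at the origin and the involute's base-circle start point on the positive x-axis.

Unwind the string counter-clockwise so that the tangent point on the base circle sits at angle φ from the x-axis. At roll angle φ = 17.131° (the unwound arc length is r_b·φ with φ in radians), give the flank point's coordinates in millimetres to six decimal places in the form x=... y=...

pitch radius r_p = m·N/2 = 2.256·47/2 = 53.016000
base radius r_b = r_p·cos α = 53.016000·cos 22.390° = 49.019258
roll angle φ = 17.131° = 0.29899235 rad
x = r_b·(cos φ + φ·sin φ) = 49.019258·(0.95563378 + 0.29899235·0.29455742) = 51.161605
y = r_b·(sin φ − φ·cos φ) = 49.019258·(0.29455742 − 0.29899235·0.95563378) = 0.432851

x=51.161605 y=0.432851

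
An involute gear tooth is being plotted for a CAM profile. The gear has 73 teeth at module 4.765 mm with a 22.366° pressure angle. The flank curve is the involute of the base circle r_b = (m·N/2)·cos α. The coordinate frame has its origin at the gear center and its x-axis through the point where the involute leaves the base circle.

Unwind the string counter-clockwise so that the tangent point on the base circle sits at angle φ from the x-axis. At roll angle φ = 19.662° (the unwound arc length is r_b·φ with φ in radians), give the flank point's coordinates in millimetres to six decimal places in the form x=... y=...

x=170.032108 y=2.141220

pitch radius r_p = m·N/2 = 4.765·73/2 = 173.922500
base radius r_b = r_p·cos α = 173.922500·cos 22.366° = 160.838659
roll angle φ = 19.662° = 0.34316664 rad
x = r_b·(cos φ + φ·sin φ) = 160.838659·(0.94169391 + 0.34316664·0.33647078) = 170.032108
y = r_b·(sin φ − φ·cos φ) = 160.838659·(0.33647078 − 0.34316664·0.94169391) = 2.141220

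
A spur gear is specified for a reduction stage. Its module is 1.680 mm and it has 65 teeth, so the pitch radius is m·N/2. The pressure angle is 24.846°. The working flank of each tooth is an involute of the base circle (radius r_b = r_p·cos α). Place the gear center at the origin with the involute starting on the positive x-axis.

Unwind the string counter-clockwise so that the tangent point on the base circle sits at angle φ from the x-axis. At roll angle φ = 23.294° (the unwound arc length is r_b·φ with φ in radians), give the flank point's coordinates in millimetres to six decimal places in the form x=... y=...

x=53.473307 y=1.091587

pitch radius r_p = m·N/2 = 1.680·65/2 = 54.600000
base radius r_b = r_p·cos α = 54.600000·cos 24.846° = 49.546247
roll angle φ = 23.294° = 0.40655700 rad
x = r_b·(cos φ + φ·sin φ) = 49.546247·(0.91848780 + 0.40655700·0.39544932) = 53.473307
y = r_b·(sin φ − φ·cos φ) = 49.546247·(0.39544932 − 0.40655700·0.91848780) = 1.091587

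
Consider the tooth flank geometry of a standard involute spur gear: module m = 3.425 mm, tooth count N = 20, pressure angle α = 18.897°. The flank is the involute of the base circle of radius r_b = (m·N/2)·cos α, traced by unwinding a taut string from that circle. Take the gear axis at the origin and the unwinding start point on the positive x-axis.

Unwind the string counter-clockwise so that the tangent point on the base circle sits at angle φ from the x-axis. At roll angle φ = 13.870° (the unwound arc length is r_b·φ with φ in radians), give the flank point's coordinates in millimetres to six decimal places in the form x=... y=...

pitch radius r_p = m·N/2 = 3.425·20/2 = 34.250000
base radius r_b = r_p·cos α = 34.250000·cos 18.897° = 32.404004
roll angle φ = 13.870° = 0.24207717 rad
x = r_b·(cos φ + φ·sin φ) = 32.404004·(0.97084213 + 0.24207717·0.23971974) = 33.339599
y = r_b·(sin φ − φ·cos φ) = 32.404004·(0.23971974 − 0.24207717·0.97084213) = 0.152332

x=33.339599 y=0.152332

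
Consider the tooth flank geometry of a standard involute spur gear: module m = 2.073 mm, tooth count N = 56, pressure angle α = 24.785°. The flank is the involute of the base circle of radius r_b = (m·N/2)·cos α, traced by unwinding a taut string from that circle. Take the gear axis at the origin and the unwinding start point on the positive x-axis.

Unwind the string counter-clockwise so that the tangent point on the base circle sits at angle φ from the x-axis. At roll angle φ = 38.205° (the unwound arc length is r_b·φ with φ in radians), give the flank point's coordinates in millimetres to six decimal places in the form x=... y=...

pitch radius r_p = m·N/2 = 2.073·56/2 = 58.044000
base radius r_b = r_p·cos α = 58.044000·cos 24.785° = 52.697408
roll angle φ = 38.205° = 0.66680304 rad
x = r_b·(cos φ + φ·sin φ) = 52.697408·(0.78580292 + 0.66680304·0.61847697) = 63.142311
y = r_b·(sin φ − φ·cos φ) = 52.697408·(0.61847697 − 0.66680304·0.78580292) = 4.979968

x=63.142311 y=4.979968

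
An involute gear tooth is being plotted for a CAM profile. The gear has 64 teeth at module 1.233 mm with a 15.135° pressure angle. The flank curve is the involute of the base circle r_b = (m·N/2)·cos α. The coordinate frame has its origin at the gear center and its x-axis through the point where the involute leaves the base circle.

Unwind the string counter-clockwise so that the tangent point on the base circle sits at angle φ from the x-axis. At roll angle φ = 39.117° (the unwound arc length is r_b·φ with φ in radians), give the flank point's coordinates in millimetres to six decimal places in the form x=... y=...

pitch radius r_p = m·N/2 = 1.233·64/2 = 39.456000
base radius r_b = r_p·cos α = 39.456000·cos 15.135° = 38.087402
roll angle φ = 39.117° = 0.68272044 rad
x = r_b·(cos φ + φ·sin φ) = 38.087402·(0.77585925 + 0.68272044·0.63090604) = 45.955943
y = r_b·(sin φ − φ·cos φ) = 38.087402·(0.63090604 − 0.68272044·0.77585925) = 3.854867

x=45.955943 y=3.854867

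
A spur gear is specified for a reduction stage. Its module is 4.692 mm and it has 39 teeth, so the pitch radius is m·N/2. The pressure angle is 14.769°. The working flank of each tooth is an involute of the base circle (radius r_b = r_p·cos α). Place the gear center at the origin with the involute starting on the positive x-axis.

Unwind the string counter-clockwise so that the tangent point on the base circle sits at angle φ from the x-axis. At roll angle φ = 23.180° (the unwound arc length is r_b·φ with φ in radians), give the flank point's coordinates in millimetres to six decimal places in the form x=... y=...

x=95.417840 y=1.921002

pitch radius r_p = m·N/2 = 4.692·39/2 = 91.494000
base radius r_b = r_p·cos α = 91.494000·cos 14.769° = 88.471172
roll angle φ = 23.180° = 0.40456732 rad
x = r_b·(cos φ + φ·sin φ) = 88.471172·(0.91927279 + 0.40456732·0.39362105) = 95.417840
y = r_b·(sin φ − φ·cos φ) = 88.471172·(0.39362105 − 0.40456732·0.91927279) = 1.921002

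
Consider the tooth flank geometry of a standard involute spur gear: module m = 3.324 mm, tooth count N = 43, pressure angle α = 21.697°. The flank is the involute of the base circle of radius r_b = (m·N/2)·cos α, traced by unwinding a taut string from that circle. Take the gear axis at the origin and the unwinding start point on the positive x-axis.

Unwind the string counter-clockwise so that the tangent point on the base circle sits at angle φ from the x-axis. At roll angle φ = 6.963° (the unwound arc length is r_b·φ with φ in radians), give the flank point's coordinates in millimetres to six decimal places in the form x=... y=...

x=66.891310 y=0.039668

pitch radius r_p = m·N/2 = 3.324·43/2 = 71.466000
base radius r_b = r_p·cos α = 71.466000·cos 21.697° = 66.402772
roll angle φ = 6.963° = 0.12152728 rad
x = r_b·(cos φ + φ·sin φ) = 66.402772·(0.99262464 + 0.12152728·0.12122836) = 66.891310
y = r_b·(sin φ − φ·cos φ) = 66.402772·(0.12122836 − 0.12152728·0.99262464) = 0.039668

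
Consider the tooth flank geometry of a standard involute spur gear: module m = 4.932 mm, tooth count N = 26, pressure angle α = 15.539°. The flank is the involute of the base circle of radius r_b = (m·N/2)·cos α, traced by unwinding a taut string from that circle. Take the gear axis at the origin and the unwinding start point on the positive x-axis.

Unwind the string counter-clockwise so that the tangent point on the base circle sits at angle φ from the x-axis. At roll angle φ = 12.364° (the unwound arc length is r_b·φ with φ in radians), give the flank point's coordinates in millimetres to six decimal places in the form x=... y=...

x=63.194013 y=0.205949

pitch radius r_p = m·N/2 = 4.932·26/2 = 64.116000
base radius r_b = r_p·cos α = 64.116000·cos 15.539° = 61.772453
roll angle φ = 12.364° = 0.21579251 rad
x = r_b·(cos φ + φ·sin φ) = 61.772453·(0.97680701 + 0.21579251·0.21412162) = 63.194013
y = r_b·(sin φ − φ·cos φ) = 61.772453·(0.21412162 − 0.21579251·0.97680701) = 0.205949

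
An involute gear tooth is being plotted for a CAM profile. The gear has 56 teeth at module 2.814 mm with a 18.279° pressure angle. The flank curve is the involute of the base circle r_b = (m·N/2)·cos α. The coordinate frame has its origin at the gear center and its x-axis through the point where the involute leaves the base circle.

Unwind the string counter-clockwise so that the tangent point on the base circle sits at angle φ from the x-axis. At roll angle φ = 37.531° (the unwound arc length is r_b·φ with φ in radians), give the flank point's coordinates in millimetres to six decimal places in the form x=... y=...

pitch radius r_p = m·N/2 = 2.814·56/2 = 78.792000
base radius r_b = r_p·cos α = 78.792000·cos 18.279° = 74.816195
roll angle φ = 37.531° = 0.65503952 rad
x = r_b·(cos φ + φ·sin φ) = 74.816195·(0.79302385 + 0.65503952·0.60919059) = 89.185974
y = r_b·(sin φ − φ·cos φ) = 74.816195·(0.60919059 − 0.65503952·0.79302385) = 6.713154

x=89.185974 y=6.713154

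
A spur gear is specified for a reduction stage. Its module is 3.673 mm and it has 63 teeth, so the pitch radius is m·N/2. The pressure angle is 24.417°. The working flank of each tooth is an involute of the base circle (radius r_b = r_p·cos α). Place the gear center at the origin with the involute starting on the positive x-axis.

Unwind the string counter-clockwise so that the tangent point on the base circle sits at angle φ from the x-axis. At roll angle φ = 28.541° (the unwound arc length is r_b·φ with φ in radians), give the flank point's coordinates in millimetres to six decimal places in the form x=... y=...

pitch radius r_p = m·N/2 = 3.673·63/2 = 115.699500
base radius r_b = r_p·cos α = 115.699500·cos 24.417° = 105.351458
roll angle φ = 28.541° = 0.49813442 rad
x = r_b·(cos φ + φ·sin φ) = 105.351458·(0.87847544 + 0.49813442·0.47778751) = 117.622569
y = r_b·(sin φ − φ·cos φ) = 105.351458·(0.47778751 − 0.49813442·0.87847544) = 4.233933

x=117.622569 y=4.233933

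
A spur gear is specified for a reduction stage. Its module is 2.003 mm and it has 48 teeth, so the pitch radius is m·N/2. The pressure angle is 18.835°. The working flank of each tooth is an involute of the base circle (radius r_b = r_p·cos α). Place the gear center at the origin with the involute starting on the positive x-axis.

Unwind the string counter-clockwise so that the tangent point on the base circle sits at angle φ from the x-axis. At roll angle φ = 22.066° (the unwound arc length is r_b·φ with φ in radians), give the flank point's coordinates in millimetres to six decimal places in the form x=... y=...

pitch radius r_p = m·N/2 = 2.003·48/2 = 48.072000
base radius r_b = r_p·cos α = 48.072000·cos 18.835° = 45.497851
roll angle φ = 22.066° = 0.38512435 rad
x = r_b·(cos φ + φ·sin φ) = 45.497851·(0.92675172 + 0.38512435·0.37567438) = 48.747903
y = r_b·(sin φ − φ·cos φ) = 45.497851·(0.37567438 − 0.38512435·0.92675172) = 0.853527

x=48.747903 y=0.853527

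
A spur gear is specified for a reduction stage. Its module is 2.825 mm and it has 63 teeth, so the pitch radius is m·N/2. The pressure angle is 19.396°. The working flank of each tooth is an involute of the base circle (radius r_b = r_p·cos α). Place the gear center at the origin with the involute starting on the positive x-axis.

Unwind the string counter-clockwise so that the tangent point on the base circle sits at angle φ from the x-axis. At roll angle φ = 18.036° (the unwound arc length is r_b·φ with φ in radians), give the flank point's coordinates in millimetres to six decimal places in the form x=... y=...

x=87.993347 y=0.864124

pitch radius r_p = m·N/2 = 2.825·63/2 = 88.987500
base radius r_b = r_p·cos α = 88.987500·cos 19.396° = 83.937090
roll angle φ = 18.036° = 0.31478758 rad
x = r_b·(cos φ + φ·sin φ) = 83.937090·(0.95086217 + 0.31478758·0.30961450) = 87.993347
y = r_b·(sin φ − φ·cos φ) = 83.937090·(0.30961450 − 0.31478758·0.95086217) = 0.864124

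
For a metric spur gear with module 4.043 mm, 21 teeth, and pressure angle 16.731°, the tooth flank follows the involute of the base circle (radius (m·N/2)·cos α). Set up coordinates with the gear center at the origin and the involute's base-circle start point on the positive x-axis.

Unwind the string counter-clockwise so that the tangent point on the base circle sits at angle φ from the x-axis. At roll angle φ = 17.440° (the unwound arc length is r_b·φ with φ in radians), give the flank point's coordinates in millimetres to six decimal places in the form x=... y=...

pitch radius r_p = m·N/2 = 4.043·21/2 = 42.451500
base radius r_b = r_p·cos α = 42.451500·cos 16.731° = 40.654395
roll angle φ = 17.440° = 0.30438542 rad
x = r_b·(cos φ + φ·sin φ) = 40.654395·(0.95403133 + 0.30438542·0.29970690) = 42.494321
y = r_b·(sin φ − φ·cos φ) = 40.654395·(0.29970690 − 0.30438542·0.95403133) = 0.378642

x=42.494321 y=0.378642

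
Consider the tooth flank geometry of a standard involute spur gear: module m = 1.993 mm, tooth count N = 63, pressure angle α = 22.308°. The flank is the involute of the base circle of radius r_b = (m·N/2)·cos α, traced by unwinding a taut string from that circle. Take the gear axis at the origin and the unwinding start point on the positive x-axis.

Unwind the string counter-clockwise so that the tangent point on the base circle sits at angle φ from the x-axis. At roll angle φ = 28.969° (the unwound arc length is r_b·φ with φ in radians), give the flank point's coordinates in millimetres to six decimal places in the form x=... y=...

x=65.036903 y=2.438942

pitch radius r_p = m·N/2 = 1.993·63/2 = 62.779500
base radius r_b = r_p·cos α = 62.779500·cos 22.308° = 58.080877
roll angle φ = 28.969° = 0.50560443 rad
x = r_b·(cos φ + φ·sin φ) = 58.080877·(0.87488189 + 0.50560443·0.48433633) = 65.036903
y = r_b·(sin φ − φ·cos φ) = 58.080877·(0.48433633 − 0.50560443·0.87488189) = 2.438942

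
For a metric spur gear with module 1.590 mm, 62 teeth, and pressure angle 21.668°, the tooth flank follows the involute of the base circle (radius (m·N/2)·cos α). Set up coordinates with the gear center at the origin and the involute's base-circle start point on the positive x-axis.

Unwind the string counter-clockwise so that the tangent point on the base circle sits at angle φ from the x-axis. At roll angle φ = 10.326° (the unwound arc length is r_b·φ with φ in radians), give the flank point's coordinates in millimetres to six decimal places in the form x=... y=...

pitch radius r_p = m·N/2 = 1.590·62/2 = 49.290000
base radius r_b = r_p·cos α = 49.290000·cos 21.668° = 45.807116
roll angle φ = 10.326° = 0.18022270 rad
x = r_b·(cos φ + φ·sin φ) = 45.807116·(0.98380380 + 0.18022270·0.17924867) = 46.544999
y = r_b·(sin φ − φ·cos φ) = 45.807116·(0.17924867 − 0.18022270·0.98380380) = 0.089090

x=46.544999 y=0.089090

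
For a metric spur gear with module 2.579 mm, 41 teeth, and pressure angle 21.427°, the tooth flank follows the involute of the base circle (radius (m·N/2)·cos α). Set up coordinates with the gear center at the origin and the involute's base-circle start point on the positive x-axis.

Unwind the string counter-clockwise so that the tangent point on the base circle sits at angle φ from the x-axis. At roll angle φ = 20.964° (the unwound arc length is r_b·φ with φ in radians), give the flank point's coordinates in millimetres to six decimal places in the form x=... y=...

pitch radius r_p = m·N/2 = 2.579·41/2 = 52.869500
base radius r_b = r_p·cos α = 52.869500·cos 21.427° = 49.215359
roll angle φ = 20.964° = 0.36589082 rad
x = r_b·(cos φ + φ·sin φ) = 49.215359·(0.93380541 + 0.36589082·0.35778129) = 52.400297
y = r_b·(sin φ − φ·cos φ) = 49.215359·(0.35778129 − 0.36589082·0.93380541) = 0.792882

x=52.400297 y=0.792882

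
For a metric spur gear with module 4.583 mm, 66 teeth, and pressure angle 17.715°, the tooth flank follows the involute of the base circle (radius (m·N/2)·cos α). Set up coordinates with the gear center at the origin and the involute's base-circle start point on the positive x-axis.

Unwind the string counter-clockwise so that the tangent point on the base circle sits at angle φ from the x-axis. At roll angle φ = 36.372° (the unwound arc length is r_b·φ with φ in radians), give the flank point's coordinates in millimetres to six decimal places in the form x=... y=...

x=170.236368 y=11.797096

pitch radius r_p = m·N/2 = 4.583·66/2 = 151.239000
base radius r_b = r_p·cos α = 151.239000·cos 17.715° = 144.067527
roll angle φ = 36.372° = 0.63481116 rad
x = r_b·(cos φ + φ·sin φ) = 144.067527·(0.80518370 + 0.63481116·0.59302547) = 170.236368
y = r_b·(sin φ − φ·cos φ) = 144.067527·(0.59302547 − 0.63481116·0.80518370) = 11.797096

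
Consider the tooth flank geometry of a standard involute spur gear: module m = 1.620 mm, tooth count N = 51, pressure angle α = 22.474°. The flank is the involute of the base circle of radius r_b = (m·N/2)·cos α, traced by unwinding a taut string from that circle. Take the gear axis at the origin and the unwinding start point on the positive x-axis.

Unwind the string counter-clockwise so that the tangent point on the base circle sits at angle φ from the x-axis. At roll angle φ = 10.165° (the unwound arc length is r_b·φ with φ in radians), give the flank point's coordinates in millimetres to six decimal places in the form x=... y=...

x=38.768661 y=0.070830

pitch radius r_p = m·N/2 = 1.620·51/2 = 41.310000
base radius r_b = r_p·cos α = 41.310000·cos 22.474° = 38.172633
roll angle φ = 10.165° = 0.17741272 rad
x = r_b·(cos φ + φ·sin φ) = 38.172633·(0.98430360 + 0.17741272·0.17648350) = 38.768661
y = r_b·(sin φ − φ·cos φ) = 38.172633·(0.17648350 − 0.17741272·0.98430360) = 0.070830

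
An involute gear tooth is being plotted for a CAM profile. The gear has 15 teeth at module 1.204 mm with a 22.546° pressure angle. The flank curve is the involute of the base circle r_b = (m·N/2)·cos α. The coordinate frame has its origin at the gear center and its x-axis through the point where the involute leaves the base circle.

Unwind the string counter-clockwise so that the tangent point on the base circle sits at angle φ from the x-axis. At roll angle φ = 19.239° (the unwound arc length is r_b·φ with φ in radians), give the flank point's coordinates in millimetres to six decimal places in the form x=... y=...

x=8.796848 y=0.104067

pitch radius r_p = m·N/2 = 1.204·15/2 = 9.030000
base radius r_b = r_p·cos α = 9.030000·cos 22.546° = 8.339855
roll angle φ = 19.239° = 0.33578389 rad
x = r_b·(cos φ + φ·sin φ) = 8.339855·(0.94415230 + 0.33578389·0.32950939) = 8.796848
y = r_b·(sin φ − φ·cos φ) = 8.339855·(0.32950939 − 0.33578389·0.94415230) = 0.104067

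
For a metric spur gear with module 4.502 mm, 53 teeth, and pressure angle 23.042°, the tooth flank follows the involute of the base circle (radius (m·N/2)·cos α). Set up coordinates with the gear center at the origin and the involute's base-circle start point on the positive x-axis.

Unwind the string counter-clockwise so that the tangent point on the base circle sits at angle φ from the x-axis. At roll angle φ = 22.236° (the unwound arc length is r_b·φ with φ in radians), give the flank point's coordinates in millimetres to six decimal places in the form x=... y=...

x=117.743694 y=2.107016

pitch radius r_p = m·N/2 = 4.502·53/2 = 119.303000
base radius r_b = r_p·cos α = 119.303000·cos 23.042° = 109.784790
roll angle φ = 22.236° = 0.38809141 rad
x = r_b·(cos φ + φ·sin φ) = 109.784790·(0.92563300 + 0.38809141·0.37842245) = 117.743694
y = r_b·(sin φ − φ·cos φ) = 109.784790·(0.37842245 − 0.38809141·0.92563300) = 2.107016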